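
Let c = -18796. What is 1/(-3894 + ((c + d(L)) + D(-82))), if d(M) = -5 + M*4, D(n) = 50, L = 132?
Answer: -1/22117 ≈ -4.5214e-5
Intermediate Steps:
d(M) = -5 + 4*M
1/(-3894 + ((c + d(L)) + D(-82))) = 1/(-3894 + ((-18796 + (-5 + 4*132)) + 50)) = 1/(-3894 + ((-18796 + (-5 + 528)) + 50)) = 1/(-3894 + ((-18796 + 523) + 50)) = 1/(-3894 + (-18273 + 50)) = 1/(-3894 - 18223) = 1/(-22117) = -1/22117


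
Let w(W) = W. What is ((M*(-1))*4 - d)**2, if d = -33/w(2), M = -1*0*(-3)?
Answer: 1089/4 ≈ 272.25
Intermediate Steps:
M = 0 (M = 0*(-3) = 0)
d = -33/2 ≈ -16.500
((M*(-1))*4 - d)**2 = ((0*(-1))*4 - 1*(-33/2))**2 = (0*4 + 33/2)**2 = (0 + 33/2)**2 = (33/2)**2 = 1089/4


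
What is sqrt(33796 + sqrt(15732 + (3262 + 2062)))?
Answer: 2*sqrt(8449 + 2*sqrt(329)) ≈ 184.23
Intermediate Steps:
sqrt(33796 + sqrt(15732 + (3262 + 2062))) = sqrt(33796 + sqrt(15732 + 5324)) = sqrt(33796 + sqrt(21056)) = sqrt(33796 + 8*sqrt(329))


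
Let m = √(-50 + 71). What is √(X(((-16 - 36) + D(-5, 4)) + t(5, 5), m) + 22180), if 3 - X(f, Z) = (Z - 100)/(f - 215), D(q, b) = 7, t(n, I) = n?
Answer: √(1442424075 + 255*√21)/255 ≈ 148.94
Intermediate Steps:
m = √21 ≈ 4.5826
X(f, Z) = 3 - (-100 + Z)/(-215 + f) (X(f, Z) = 3 - (Z - 100)/(f - 215) = 3 - (-100 + Z)/(-215 + f))
√(X(((-16 - 36) + D(-5, 4)) + t(5, 5), m) + 22180) = √((-545 - √21 + 3*(((-16 - 36) + 7) + 5))/(-215 + (((-16 - 36) + 7) + 5)) + 22180) = √((-545 - √21 + 3*((-52 + 7) + 5))/(-215 + ((-52 + 7) + 5)) + 22180) = √((-545 - √21 + 3*(-45 + 5))/(-215 + (-45 + 5)) + 22180) = √((-545 - √21 + 3*(-40))/(-215 - 40) + 22180) = √((-545 - √21 - 120)/(-255) + 22180) = √(-(-665 - √21)/255 + 22180) = √((133/51 + √21/255) + 22180) = √(1131313/51 + √21/255)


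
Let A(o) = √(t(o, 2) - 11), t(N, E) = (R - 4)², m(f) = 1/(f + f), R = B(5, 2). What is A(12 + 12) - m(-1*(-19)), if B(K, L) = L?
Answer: -1/38 + I*√7 ≈ -0.026316 + 2.6458*I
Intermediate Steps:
R = 2
m(f) = 1/(2*f)
t(N, E) = 4 (t(N, E) = (2 - 4)² = (-2)² = 4)
A(o) = I*√7 (A(o) = √(4 - 11) = √(-7) = I*√7)
A(12 + 12) - m(-1*(-19)) = I*√7 - 1/(2*((-1*(-19)))) = I*√7 - 1/(2*19) = I*√7 - 1*1/38 = I*√7 - 1/38 = -1/38 + I*√7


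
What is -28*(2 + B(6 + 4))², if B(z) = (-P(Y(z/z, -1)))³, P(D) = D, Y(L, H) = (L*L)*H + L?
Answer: -112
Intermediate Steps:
Y(L, H) = L + H*L² (Y(L, H) = L²*H + L = H*L² + L = L + H*L²)
B(z) = 0 (B(z) = (-z/z*(1 - z/z))³ = (-(1 - 1*1))³ = (-(1 - 1))³ = (-0)³ = (-1*0)³ = 0³ = 0)
-28*(2 + B(6 + 4))² = -28*(2 + 0)² = -28*2² = -28*4 = -112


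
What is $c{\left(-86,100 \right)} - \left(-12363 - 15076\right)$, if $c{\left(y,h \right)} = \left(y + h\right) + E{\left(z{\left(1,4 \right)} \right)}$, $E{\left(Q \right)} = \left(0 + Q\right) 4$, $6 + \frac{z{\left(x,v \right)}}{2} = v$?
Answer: $27437$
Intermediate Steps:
$z{\left(x,v \right)} = -12 + 2 v$
$E{\left(Q \right)} = 4 Q$ ($E{\left(Q \right)} = Q 4 = 4 Q$)
$c{\left(y,h \right)} = -16 + h + y$ ($c{\left(y,h \right)} = \left(y + h\right) + 4 \left(-12 + 2 \cdot 4\right) = \left(h + y\right) + 4 \left(-12 + 8\right) = \left(h + y\right) + 4 \left(-4\right) = \left(h + y\right) - 16 = -16 + h + y$)
$c{\left(-86,100 \right)} - \left(-12363 - 15076\right) = \left(-16 + 100 - 86\right) - \left(-12363 - 15076\right) = -2 - -27439 = -2 + 27439 = 27437$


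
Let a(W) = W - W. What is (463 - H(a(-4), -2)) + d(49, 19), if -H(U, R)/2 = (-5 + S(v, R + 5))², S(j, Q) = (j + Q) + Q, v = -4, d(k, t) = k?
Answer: 530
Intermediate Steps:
S(j, Q) = j + 2*Q (S(j, Q) = (Q + j) + Q = j + 2*Q)
a(W) = 0
H(U, R) = -2*(1 + 2*R)² (H(U, R) = -2*(-5 + (-4 + 2*(R + 5)))² = -2*(-5 + (-4 + 2*(5 + R)))² = -2*(-5 + (-4 + (10 + 2*R)))² = -2*(-5 + (6 + 2*R))² = -2*(1 + 2*R)²)
(463 - H(a(-4), -2)) + d(49, 19) = (463 - (-2)*(1 + 2*(-2))²) + 49 = (463 - (-2)*(1 - 4)²) + 49 = (463 - (-2)*(-3)²) + 49 = (463 - (-2)*9) + 49 = (463 - 1*(-18)) + 49 = (463 + 18) + 49 = 481 + 49 = 530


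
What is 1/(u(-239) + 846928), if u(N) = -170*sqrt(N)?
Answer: 211732/179323486071 + 85*I*sqrt(239)/358646972142 ≈ 1.1807e-6 + 3.664e-9*I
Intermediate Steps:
1/(u(-239) + 846928) = 1/(-170*I*sqrt(239) + 846928) = 1/(846928 - 170*I*sqrt(239))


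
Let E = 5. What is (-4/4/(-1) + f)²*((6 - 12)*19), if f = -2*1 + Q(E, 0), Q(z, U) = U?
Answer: -114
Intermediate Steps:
f = -2 (f = -2*1 + 0 = -2 + 0 = -2)
(-4/4/(-1) + f)²*((6 - 12)*19) = (-4/4/(-1) - 2)²*((6 - 12)*19) = (-4*¼*(-1) - 2)²*(-6*19) = (-1*(-1) - 2)²*(-114) = (1 - 2)²*(-114) = (-1)²*(-114) = 1*(-114) = -114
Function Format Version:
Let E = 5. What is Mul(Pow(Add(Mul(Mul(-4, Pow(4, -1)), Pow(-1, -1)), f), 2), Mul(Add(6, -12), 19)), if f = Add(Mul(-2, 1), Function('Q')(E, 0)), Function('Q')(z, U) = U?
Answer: -114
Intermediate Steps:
f = -2 (f = Add(Mul(-2, 1), 0) = Add(-2, 0) = -2)
Mul(Pow(Add(Mul(Mul(-4, Pow(4, -1)), Pow(-1, -1)), f), 2), Mul(Add(6, -12), 19)) = Mul(Pow(Add(Mul(Mul(-4, Pow(4, -1)), Pow(-1, -1)), -2), 2), Mul(Add(6, -12), 19)) = Mul(Pow(Add(Mul(Mul(-4, Rational(1, 4)), -1), -2), 2), Mul(-6, 19)) = Mul(Pow(Add(Mul(-1, -1), -2), 2), -114) = Mul(Pow(Add(1, -2), 2), -114) = Mul(Pow(-1, 2), -114) = Mul(1, -114) = -114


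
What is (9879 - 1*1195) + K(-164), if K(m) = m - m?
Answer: 8684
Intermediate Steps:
K(m) = 0
(9879 - 1*1195) + K(-164) = (9879 - 1*1195) + 0 = (9879 - 1195) + 0 = 8684 + 0 = 8684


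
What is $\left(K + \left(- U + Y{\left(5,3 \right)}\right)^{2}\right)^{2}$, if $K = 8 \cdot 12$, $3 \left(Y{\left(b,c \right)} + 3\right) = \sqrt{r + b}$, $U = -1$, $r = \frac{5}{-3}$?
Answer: $\frac{7348420}{729} - \frac{21680 \sqrt{30}}{243} \approx 9591.5$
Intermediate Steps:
$r = - \frac{5}{3}$ ($r = 5 \left(- \frac{1}{3}\right) = - \frac{5}{3} \approx -1.6667$)
$Y{\left(b,c \right)} = -3 + \frac{\sqrt{- \frac{5}{3} + b}}{3}$
$K = 96$
$\left(K + \left(- U + Y{\left(5,3 \right)}\right)^{2}\right)^{2} = \left(96 + \left(\left(-1\right) \left(-1\right) - \left(3 - \frac{\sqrt{-15 + 9 \cdot 5}}{9}\right)\right)^{2}\right)^{2} = \left(96 + \left(1 - \left(3 - \frac{\sqrt{-15 + 45}}{9}\right)\right)^{2}\right)^{2} = \left(96 + \left(1 - \left(3 - \frac{\sqrt{30}}{9}\right)\right)^{2}\right)^{2} = \left(96 + \left(-2 + \frac{\sqrt{30}}{9}\right)^{2}\right)^{2}$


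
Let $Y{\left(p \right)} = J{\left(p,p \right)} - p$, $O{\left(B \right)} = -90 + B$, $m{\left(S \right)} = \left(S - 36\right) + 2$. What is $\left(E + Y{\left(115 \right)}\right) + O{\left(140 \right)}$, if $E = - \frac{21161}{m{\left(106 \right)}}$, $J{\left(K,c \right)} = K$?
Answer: $- \frac{17561}{72} \approx -243.9$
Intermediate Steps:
$m{\left(S \right)} = -34 + S$ ($m{\left(S \right)} = \left(-36 + S\right) + 2 = -34 + S$)
$E = - \frac{21161}{72}$ ($E = - \frac{21161}{-34 + 106} = - \frac{21161}{72} \approx -293.9$)
$Y{\left(p \right)} = 0$ ($Y{\left(p \right)} = p - p = 0$)
$\left(E + Y{\left(115 \right)}\right) + O{\left(140 \right)} = \left(- \frac{21161}{72} + 0\right) + \left(-90 + 140\right) = - \frac{21161}{72} + 50 = - \frac{17561}{72}$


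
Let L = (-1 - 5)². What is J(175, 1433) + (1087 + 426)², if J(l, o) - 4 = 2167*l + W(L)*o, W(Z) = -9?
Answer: 2655501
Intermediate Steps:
L = 36 (L = (-6)² = 36)
J(l, o) = 4 - 9*o + 2167*l (J(l, o) = 4 + (2167*l - 9*o) = 4 + (-9*o + 2167*l) = 4 - 9*o + 2167*l)
J(175, 1433) + (1087 + 426)² = (4 - 9*1433 + 2167*175) + (1087 + 426)² = (4 - 12897 + 379225) + 1513² = 366332 + 2289169 = 2655501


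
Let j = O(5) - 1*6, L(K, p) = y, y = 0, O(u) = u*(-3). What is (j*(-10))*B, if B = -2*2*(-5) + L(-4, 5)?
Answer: 4200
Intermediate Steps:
O(u) = -3*u
L(K, p) = 0
j = -21 (j = -3*5 - 1*6 = -15 - 6 = -21)
B = 20 (B = -2*2*(-5) + 0 = -4*(-5) + 0 = 20 + 0 = 20)
(j*(-10))*B = -21*(-10)*20 = 210*20 = 4200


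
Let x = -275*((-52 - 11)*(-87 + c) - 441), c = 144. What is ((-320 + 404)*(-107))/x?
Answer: -107/13200 ≈ -0.0081061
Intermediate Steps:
x = 1108800 (x = -275*((-52 - 11)*(-87 + 144) - 441) = -275*(-63*57 - 441) = -275*(-3591 - 441) = -275*(-4032) = 1108800)
((-320 + 404)*(-107))/x = ((-320 + 404)*(-107))/1108800 = (84*(-107))*(1/1108800) = -8988*1/1108800 = -107/13200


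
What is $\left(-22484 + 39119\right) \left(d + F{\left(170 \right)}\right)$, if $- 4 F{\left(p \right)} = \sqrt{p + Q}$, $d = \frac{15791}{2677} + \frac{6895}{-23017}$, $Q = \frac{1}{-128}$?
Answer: $\frac{5739133754820}{61616509} - \frac{16635 \sqrt{43518}}{64} \approx 38921.0$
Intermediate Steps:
$Q = - \frac{1}{128} \approx -0.0078125$
$d = \frac{345003532}{61616509}$ ($d = 15791 \cdot \frac{1}{2677} + 6895 \left(- \frac{1}{23017}\right) = \frac{15791}{2677} - \frac{6895}{23017} = \frac{345003532}{61616509} \approx 5.5992$)
$F{\left(p \right)} = - \frac{\sqrt{- \frac{1}{128} + p}}{4}$ ($F{\left(p \right)} = - \frac{\sqrt{p - \frac{1}{128}}}{4} = - \frac{\sqrt{- \frac{1}{128} + p}}{4}$)
$\left(-22484 + 39119\right) \left(d + F{\left(170 \right)}\right) = \left(-22484 + 39119\right) \left(\frac{345003532}{61616509} - \frac{\sqrt{-2 + 256 \cdot 170}}{64}\right) = 16635 \left(\frac{345003532}{61616509} - \frac{\sqrt{-2 + 43520}}{64}\right) = 16635 \left(\frac{345003532}{61616509} - \frac{\sqrt{43518}}{64}\right) = \frac{5739133754820}{61616509} - \frac{16635 \sqrt{43518}}{64}$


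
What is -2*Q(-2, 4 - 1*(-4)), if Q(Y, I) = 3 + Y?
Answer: -2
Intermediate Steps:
-2*Q(-2, 4 - 1*(-4)) = -2*(3 - 2) = -2*1 = -2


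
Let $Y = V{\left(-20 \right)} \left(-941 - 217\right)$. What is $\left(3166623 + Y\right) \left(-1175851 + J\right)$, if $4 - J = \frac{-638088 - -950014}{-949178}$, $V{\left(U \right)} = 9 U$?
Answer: $- \frac{1883433305495442960}{474589} \approx -3.9686 \cdot 10^{12}$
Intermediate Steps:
$Y = 208440$ ($Y = 9 \left(-20\right) \left(-941 - 217\right) = - 180 \left(-941 - 217\right) = \left(-180\right) \left(-1158\right) = 208440$)
$J = \frac{2054319}{474589}$ ($J = 4 - \frac{-638088 - -950014}{-949178} = 4 - \left(-638088 + 950014\right) \left(- \frac{1}{949178}\right) = 4 - 311926 \left(- \frac{1}{949178}\right) = 4 - - \frac{155963}{474589} = 4 + \frac{155963}{474589} = \frac{2054319}{474589} \approx 4.3286$)
$\left(3166623 + Y\right) \left(-1175851 + J\right) = \left(3166623 + 208440\right) \left(-1175851 + \frac{2054319}{474589}\right) = 3375063 \left(- \frac{558043895920}{474589}\right) = - \frac{1883433305495442960}{474589}$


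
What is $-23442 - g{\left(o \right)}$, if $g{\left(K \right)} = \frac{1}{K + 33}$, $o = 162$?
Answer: $- \frac{4571191}{195} \approx -23442.0$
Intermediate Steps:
$g{\left(K \right)} = \frac{1}{33 + K}$
$-23442 - g{\left(o \right)} = -23442 - \frac{1}{33 + 162} = -23442 - \frac{1}{195} = - \frac{4571191}{195}$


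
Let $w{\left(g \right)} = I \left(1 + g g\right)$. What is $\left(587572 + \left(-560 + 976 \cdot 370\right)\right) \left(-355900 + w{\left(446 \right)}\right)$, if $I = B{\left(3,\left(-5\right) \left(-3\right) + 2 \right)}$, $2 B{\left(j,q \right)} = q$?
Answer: $1265656192074$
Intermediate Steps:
$B{\left(j,q \right)} = \frac{q}{2}$
$I = \frac{17}{2}$ ($I = \frac{\left(-5\right) \left(-3\right) + 2}{2} = \frac{15 + 2}{2} = \frac{1}{2} \cdot 17 = \frac{17}{2} \approx 8.5$)
$w{\left(g \right)} = \frac{17}{2} + \frac{17 g^{2}}{2}$ ($w{\left(g \right)} = \frac{17 \left(1 + g g\right)}{2} = \frac{17 \left(1 + g^{2}\right)}{2} = \frac{17}{2} + \frac{17 g^{2}}{2}$)
$\left(587572 + \left(-560 + 976 \cdot 370\right)\right) \left(-355900 + w{\left(446 \right)}\right) = \left(587572 + \left(-560 + 976 \cdot 370\right)\right) \left(-355900 + \left(\frac{17}{2} + \frac{17 \cdot 446^{2}}{2}\right)\right) = \left(587572 + \left(-560 + 361120\right)\right) \left(-355900 + \left(\frac{17}{2} + \frac{17}{2} \cdot 198916\right)\right) = \left(587572 + 360560\right) \left(-355900 + \left(\frac{17}{2} + 1690786\right)\right) = 948132 \left(-355900 + \frac{3381589}{2}\right) = 948132 \cdot \frac{2669789}{2} = 1265656192074$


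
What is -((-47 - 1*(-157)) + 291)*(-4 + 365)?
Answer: -144761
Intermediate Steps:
-((-47 - 1*(-157)) + 291)*(-4 + 365) = -((-47 + 157) + 291)*361 = -(110 + 291)*361 = -401*361 = -1*144761 = -144761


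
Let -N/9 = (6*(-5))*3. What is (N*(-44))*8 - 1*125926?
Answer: -411046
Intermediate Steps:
N = 810 (N = -9*6*(-5)*3 = -(-270)*3 = -9*(-90) = 810)
(N*(-44))*8 - 1*125926 = (810*(-44))*8 - 1*125926 = -35640*8 - 125926 = -285120 - 125926 = -411046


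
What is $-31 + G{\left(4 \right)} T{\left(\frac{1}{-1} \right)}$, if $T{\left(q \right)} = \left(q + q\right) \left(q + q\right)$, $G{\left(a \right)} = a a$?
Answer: $33$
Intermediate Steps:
$G{\left(a \right)} = a^{2}$
$T{\left(q \right)} = 4 q^{2}$ ($T{\left(q \right)} = 2 q 2 q = 4 q^{2}$)
$-31 + G{\left(4 \right)} T{\left(\frac{1}{-1} \right)} = -31 + 4^{2} \cdot 4 \left(\frac{1}{-1}\right)^{2} = -31 + 16 \cdot 4 \left(-1\right)^{2} = -31 + 16 \cdot 4 \cdot 1 = -31 + 16 \cdot 4 = -31 + 64 = 33$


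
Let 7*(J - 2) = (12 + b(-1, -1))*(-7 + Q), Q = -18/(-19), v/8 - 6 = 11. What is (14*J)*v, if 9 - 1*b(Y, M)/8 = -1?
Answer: -2805408/19 ≈ -1.4765e+5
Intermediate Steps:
v = 136 (v = 48 + 8*11 = 48 + 88 = 136)
b(Y, M) = 80 (b(Y, M) = 72 - 8*(-1) = 72 + 8 = 80)
Q = 18/19 (Q = -18*(-1/19) = 18/19 ≈ 0.94737)
J = -10314/133 (J = 2 + ((12 + 80)*(-7 + 18/19))/7 = 2 + (92*(-115/19))/7 = 2 + (⅐)*(-10580/19) = 2 - 10580/133 = -10314/133 ≈ -77.549)
(14*J)*v = (14*(-10314/133))*136 = -20628/19*136 = -2805408/19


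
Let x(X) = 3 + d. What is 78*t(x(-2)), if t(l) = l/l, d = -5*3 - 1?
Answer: 78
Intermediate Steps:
d = -16 (d = -15 - 1 = -16)
x(X) = -13 (x(X) = 3 - 16 = -13)
t(l) = 1
78*t(x(-2)) = 78*1 = 78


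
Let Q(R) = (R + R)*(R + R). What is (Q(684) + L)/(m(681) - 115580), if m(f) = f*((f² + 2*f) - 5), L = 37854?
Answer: 954639/158314889 ≈ 0.0060300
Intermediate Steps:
Q(R) = 4*R² (Q(R) = (2*R)*(2*R) = 4*R²)
m(f) = f*(-5 + f² + 2*f)
(Q(684) + L)/(m(681) - 115580) = (4*684² + 37854)/(681*(-5 + 681² + 2*681) - 115580) = (4*467856 + 37854)/(681*(-5 + 463761 + 1362) - 115580) = (1871424 + 37854)/(681*465118 - 115580) = 1909278/(316745358 - 115580) = 1909278/316629778 = 1909278*(1/316629778) = 954639/158314889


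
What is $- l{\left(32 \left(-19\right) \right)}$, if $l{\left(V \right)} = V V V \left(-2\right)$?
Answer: $-449511424$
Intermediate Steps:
$l{\left(V \right)} = - 2 V^{3}$ ($l{\left(V \right)} = V^{2} V \left(-2\right) = V^{3} \left(-2\right) = - 2 V^{3}$)
$- l{\left(32 \left(-19\right) \right)} = - \left(-2\right) \left(32 \left(-19\right)\right)^{3} = - \left(-2\right) \left(-608\right)^{3} = - \left(-2\right) \left(-224755712\right) = \left(-1\right) 449511424 = -449511424$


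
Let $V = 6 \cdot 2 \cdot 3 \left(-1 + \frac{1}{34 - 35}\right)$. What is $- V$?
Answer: $72$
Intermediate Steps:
$V = -72$ ($V = 12 \cdot 3 \left(-1 + \frac{1}{-1}\right) = 36 \left(-1 - 1\right) = 36 \left(-2\right) = -72$)
$- V = \left(-1\right) \left(-72\right) = 72$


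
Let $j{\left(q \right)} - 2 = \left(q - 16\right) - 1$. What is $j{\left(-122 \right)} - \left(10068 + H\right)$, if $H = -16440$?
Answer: $6235$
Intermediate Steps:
$j{\left(q \right)} = -15 + q$ ($j{\left(q \right)} = 2 + \left(\left(q - 16\right) - 1\right) = 2 + \left(\left(-16 + q\right) - 1\right) = 2 + \left(-17 + q\right) = -15 + q$)
$j{\left(-122 \right)} - \left(10068 + H\right) = \left(-15 - 122\right) - -6372 = -137 + \left(-10068 + 16440\right) = -137 + 6372 = 6235$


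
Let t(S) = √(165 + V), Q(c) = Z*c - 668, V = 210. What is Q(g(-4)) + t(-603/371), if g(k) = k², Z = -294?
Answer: -5372 + 5*√15 ≈ -5352.6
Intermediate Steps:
Q(c) = -668 - 294*c (Q(c) = -294*c - 668 = -668 - 294*c)
t(S) = 5*√15 (t(S) = √(165 + 210) = √375 = 5*√15)
Q(g(-4)) + t(-603/371) = (-668 - 294*(-4)²) + 5*√15 = (-668 - 294*16) + 5*√15 = (-668 - 4704) + 5*√15 = -5372 + 5*√15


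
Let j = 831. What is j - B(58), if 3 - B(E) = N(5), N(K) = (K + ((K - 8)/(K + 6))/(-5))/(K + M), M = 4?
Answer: 410138/495 ≈ 828.56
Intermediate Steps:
N(K) = (K - (-8 + K)/(5*(6 + K)))/(4 + K) (N(K) = (K + ((K - 8)/(K + 6))/(-5))/(K + 4) = (K + ((-8 + K)/(6 + K))*(-⅕))/(4 + K) = (K - (-8 + K)/(5*(6 + K)))/(4 + K))
B(E) = 1207/495 (B(E) = 3 - (8 + 5*5² + 29*5)/(5*(24 + 5² + 10*5)) = 3 - (8 + 5*25 + 145)/(5*(24 + 25 + 50)) = 3 - (8 + 125 + 145)/(5*99) = 3 - 278/(5*99) = 3 - 1*278/495 = 3 - 278/495 = 1207/495)
j - B(58) = 831 - 1*1207/495 = 831 - 1207/495 = 410138/495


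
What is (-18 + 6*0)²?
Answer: 324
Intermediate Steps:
(-18 + 6*0)² = (-18 + 0)² = (-18)² = 324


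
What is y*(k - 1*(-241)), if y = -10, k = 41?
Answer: -2820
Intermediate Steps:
y*(k - 1*(-241)) = -10*(41 - 1*(-241)) = -10*(41 + 241) = -10*282 = -2820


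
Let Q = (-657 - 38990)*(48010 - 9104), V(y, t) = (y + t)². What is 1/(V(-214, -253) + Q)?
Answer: -1/1542288093 ≈ -6.4839e-10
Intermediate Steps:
V(y, t) = (t + y)²
Q = -1542506182 (Q = -39647*38906 = -1542506182)
1/(V(-214, -253) + Q) = 1/((-253 - 214)² - 1542506182) = 1/((-467)² - 1542506182) = 1/(218089 - 1542506182) = 1/(-1542288093) = -1/1542288093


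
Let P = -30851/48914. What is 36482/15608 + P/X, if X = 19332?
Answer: 4312137053941/1844876229048 ≈ 2.3374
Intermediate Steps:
P = -30851/48914 (P = -30851*1/48914 = -30851/48914 ≈ -0.63072)
36482/15608 + P/X = 36482/15608 - 30851/48914/19332 = 36482*(1/15608) - 30851/48914*1/19332 = 18241/7804 - 30851/945605448 = 4312137053941/1844876229048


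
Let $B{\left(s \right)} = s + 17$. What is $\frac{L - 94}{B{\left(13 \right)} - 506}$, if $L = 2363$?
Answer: $- \frac{2269}{476} \approx -4.7668$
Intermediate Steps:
$B{\left(s \right)} = 17 + s$
$\frac{L - 94}{B{\left(13 \right)} - 506} = \frac{2363 - 94}{\left(17 + 13\right) - 506} = \frac{2269}{30 - 506} = \frac{2269}{-476} = 2269 \left(- \frac{1}{476}\right) = - \frac{2269}{476}$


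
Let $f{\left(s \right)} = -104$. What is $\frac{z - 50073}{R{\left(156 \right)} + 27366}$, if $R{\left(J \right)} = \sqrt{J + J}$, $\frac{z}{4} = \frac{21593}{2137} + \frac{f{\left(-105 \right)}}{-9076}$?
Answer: $- \frac{1106500497161633}{605215764633722} + \frac{242600415953 \sqrt{78}}{1815647293901166} \approx -1.8271$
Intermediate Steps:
$z = \frac{196200316}{4848853}$ ($z = 4 \left(\frac{21593}{2137} - \frac{104}{-9076}\right) = 4 \left(21593 \cdot \frac{1}{2137} - - \frac{26}{2269}\right) = 4 \left(\frac{21593}{2137} + \frac{26}{2269}\right) = 4 \cdot \frac{49050079}{4848853} = \frac{196200316}{4848853} \approx 40.463$)
$R{\left(J \right)} = \sqrt{2} \sqrt{J}$ ($R{\left(J \right)} = \sqrt{2 J} = \sqrt{2} \sqrt{J}$)
$\frac{z - 50073}{R{\left(156 \right)} + 27366} = \frac{\frac{196200316}{4848853} - 50073}{\sqrt{2} \sqrt{156} + 27366} = - \frac{242600415953}{4848853 \left(\sqrt{2} \cdot 2 \sqrt{39} + 27366\right)} = - \frac{242600415953}{4848853 \left(2 \sqrt{78} + 27366\right)} = - \frac{242600415953}{4848853 \left(27366 + 2 \sqrt{78}\right)}$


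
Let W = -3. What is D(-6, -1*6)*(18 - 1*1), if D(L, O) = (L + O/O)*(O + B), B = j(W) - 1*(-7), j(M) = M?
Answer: 170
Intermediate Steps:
B = 4 (B = -3 - 1*(-7) = -3 + 7 = 4)
D(L, O) = (1 + L)*(4 + O) (D(L, O) = (L + O/O)*(O + 4) = (L + 1)*(4 + O) = (1 + L)*(4 + O))
D(-6, -1*6)*(18 - 1*1) = (4 - 1*6 + 4*(-6) - (-6)*6)*(18 - 1*1) = (4 - 6 - 24 - 6*(-6))*(18 - 1) = (4 - 6 - 24 + 36)*17 = 10*17 = 170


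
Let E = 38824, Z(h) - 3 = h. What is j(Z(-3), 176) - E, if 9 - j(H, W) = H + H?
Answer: -38815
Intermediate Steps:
Z(h) = 3 + h
j(H, W) = 9 - 2*H (j(H, W) = 9 - (H + H) = 9 - 2*H)
j(Z(-3), 176) - E = (9 - 2*(3 - 3)) - 1*38824 = (9 - 2*0) - 38824 = (9 + 0) - 38824 = 9 - 38824 = -38815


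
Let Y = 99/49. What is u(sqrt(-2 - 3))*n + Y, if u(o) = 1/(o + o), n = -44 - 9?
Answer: 99/49 + 53*I*sqrt(5)/10 ≈ 2.0204 + 11.851*I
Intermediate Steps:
n = -53
Y = 99/49 (Y = 99*(1/49) = 99/49 ≈ 2.0204)
u(o) = 1/(2*o)
u(sqrt(-2 - 3))*n + Y = (1/(2*(sqrt(-2 - 3))))*(-53) + 99/49 = (1/(2*(sqrt(-5))))*(-53) + 99/49 = (1/(2*((I*sqrt(5)))))*(-53) + 99/49 = ((-I*sqrt(5)/5)/2)*(-53) + 99/49 = -I*sqrt(5)/10*(-53) + 99/49 = 53*I*sqrt(5)/10 + 99/49 = 99/49 + 53*I*sqrt(5)/10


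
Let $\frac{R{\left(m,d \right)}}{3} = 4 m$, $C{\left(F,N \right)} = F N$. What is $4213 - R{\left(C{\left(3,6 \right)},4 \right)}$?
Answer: $3997$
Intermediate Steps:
$R{\left(m,d \right)} = 12 m$ ($R{\left(m,d \right)} = 3 \cdot 4 m = 12 m$)
$4213 - R{\left(C{\left(3,6 \right)},4 \right)} = 4213 - 12 \cdot 3 \cdot 6 = 4213 - 12 \cdot 18 = 4213 - 216 = 3997$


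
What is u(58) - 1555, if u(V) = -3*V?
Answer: -1729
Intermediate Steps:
u(58) - 1555 = -3*58 - 1555 = -174 - 1555 = -1729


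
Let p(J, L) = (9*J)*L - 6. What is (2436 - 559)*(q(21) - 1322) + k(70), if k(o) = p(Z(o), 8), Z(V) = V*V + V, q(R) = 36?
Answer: -2055988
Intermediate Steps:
Z(V) = V + V**2 (Z(V) = V**2 + V = V + V**2)
p(J, L) = -6 + 9*J*L (p(J, L) = 9*J*L - 6 = -6 + 9*J*L)
k(o) = -6 + 72*o*(1 + o) (k(o) = -6 + 9*(o*(1 + o))*8 = -6 + 72*o*(1 + o))
(2436 - 559)*(q(21) - 1322) + k(70) = (2436 - 559)*(36 - 1322) + (-6 + 72*70*(1 + 70)) = 1877*(-1286) + (-6 + 72*70*71) = -2413822 + (-6 + 357840) = -2413822 + 357834 = -2055988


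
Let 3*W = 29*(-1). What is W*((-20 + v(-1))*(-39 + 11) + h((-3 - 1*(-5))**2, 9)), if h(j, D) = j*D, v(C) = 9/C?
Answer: -24592/3 ≈ -8197.3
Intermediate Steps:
W = -29/3 (W = (29*(-1))/3 = (1/3)*(-29) = -29/3 ≈ -9.6667)
h(j, D) = D*j
W*((-20 + v(-1))*(-39 + 11) + h((-3 - 1*(-5))**2, 9)) = -29*((-20 + 9/(-1))*(-39 + 11) + 9*(-3 - 1*(-5))**2)/3 = -29*((-20 + 9*(-1))*(-28) + 9*(-3 + 5)**2)/3 = -29*((-20 - 9)*(-28) + 9*2**2)/3 = -29*(-29*(-28) + 9*4)/3 = -29*(812 + 36)/3 = -29/3*848 = -24592/3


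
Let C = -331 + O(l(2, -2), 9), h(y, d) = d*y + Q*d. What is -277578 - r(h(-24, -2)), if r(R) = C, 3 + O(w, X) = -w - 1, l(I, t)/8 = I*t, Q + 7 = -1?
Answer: -277275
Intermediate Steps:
Q = -8 (Q = -7 - 1 = -8)
h(y, d) = -8*d + d*y (h(y, d) = d*y - 8*d = -8*d + d*y)
l(I, t) = 8*I*t (l(I, t) = 8*(I*t) = 8*I*t)
O(w, X) = -4 - w (O(w, X) = -3 + (-w - 1) = -3 + (-1 - w) = -4 - w)
C = -303 (C = -331 + (-4 - 8*2*(-2)) = -331 + (-4 - 1*(-32)) = -331 + (-4 + 32) = -331 + 28 = -303)
r(R) = -303
-277578 - r(h(-24, -2)) = -277578 - 1*(-303) = -277578 + 303 = -277275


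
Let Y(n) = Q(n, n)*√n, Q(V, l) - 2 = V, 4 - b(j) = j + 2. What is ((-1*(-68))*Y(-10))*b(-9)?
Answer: -5984*I*√10 ≈ -18923.0*I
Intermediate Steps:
b(j) = 2 - j (b(j) = 4 - (j + 2) = 4 - (2 + j) = 4 + (-2 - j) = 2 - j)
Q(V, l) = 2 + V
Y(n) = √n*(2 + n) (Y(n) = (2 + n)*√n = √n*(2 + n))
((-1*(-68))*Y(-10))*b(-9) = ((-1*(-68))*(√(-10)*(2 - 10)))*(2 - 1*(-9)) = (68*((I*√10)*(-8)))*(2 + 9) = (68*(-8*I*√10))*11 = -544*I*√10*11 = -5984*I*√10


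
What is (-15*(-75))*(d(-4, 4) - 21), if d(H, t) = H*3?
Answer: -37125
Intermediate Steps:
d(H, t) = 3*H
(-15*(-75))*(d(-4, 4) - 21) = (-15*(-75))*(3*(-4) - 21) = 1125*(-12 - 21) = 1125*(-33) = -37125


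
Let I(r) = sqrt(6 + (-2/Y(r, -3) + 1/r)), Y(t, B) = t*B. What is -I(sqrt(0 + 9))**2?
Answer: -59/9 ≈ -6.5556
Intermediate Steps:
Y(t, B) = B*t
I(r) = sqrt(6 + 5/(3*r)) (I(r) = sqrt(6 + (-2*(-1/(3*r)) + 1/r)) = sqrt(6 + (-(-2)/(3*r) + 1/r)) = sqrt(6 + (2/(3*r) + 1/r)) = sqrt(6 + 5/(3*r)))
-I(sqrt(0 + 9))**2 = -(sqrt(54 + 15/(sqrt(0 + 9)))/3)**2 = -(sqrt(54 + 15/(sqrt(9)))/3)**2 = -(sqrt(54 + 15/3)/3)**2 = -(sqrt(54 + 15*(1/3))/3)**2 = -(sqrt(54 + 5)/3)**2 = -(sqrt(59)/3)**2 = -1*59/9 = -59/9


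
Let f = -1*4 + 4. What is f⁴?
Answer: 0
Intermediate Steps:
f = 0 (f = -4 + 4 = 0)
f⁴ = 0⁴ = 0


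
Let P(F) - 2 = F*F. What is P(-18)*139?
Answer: 45314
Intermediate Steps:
P(F) = 2 + F² (P(F) = 2 + F*F = 2 + F²)
P(-18)*139 = (2 + (-18)²)*139 = (2 + 324)*139 = 326*139 = 45314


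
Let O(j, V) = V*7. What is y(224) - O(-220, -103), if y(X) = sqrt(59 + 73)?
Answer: 721 + 2*sqrt(33) ≈ 732.49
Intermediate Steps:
O(j, V) = 7*V
y(X) = 2*sqrt(33) (y(X) = sqrt(132) = 2*sqrt(33))
y(224) - O(-220, -103) = 2*sqrt(33) - 7*(-103) = 2*sqrt(33) - 1*(-721) = 2*sqrt(33) + 721 = 721 + 2*sqrt(33)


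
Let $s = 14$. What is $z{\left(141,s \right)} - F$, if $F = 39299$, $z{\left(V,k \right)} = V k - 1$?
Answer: $-37326$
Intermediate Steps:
$z{\left(V,k \right)} = -1 + V k$
$z{\left(141,s \right)} - F = \left(-1 + 141 \cdot 14\right) - 39299 = \left(-1 + 1974\right) - 39299 = 1973 - 39299 = -37326$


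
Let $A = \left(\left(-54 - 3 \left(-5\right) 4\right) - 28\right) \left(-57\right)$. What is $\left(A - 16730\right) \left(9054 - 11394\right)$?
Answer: $36213840$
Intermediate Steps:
$A = 1254$ ($A = \left(\left(-54 - \left(-15\right) 4\right) - 28\right) \left(-57\right) = \left(\left(-54 - -60\right) - 28\right) \left(-57\right) = \left(\left(-54 + 60\right) - 28\right) \left(-57\right) = \left(6 - 28\right) \left(-57\right) = \left(-22\right) \left(-57\right) = 1254$)
$\left(A - 16730\right) \left(9054 - 11394\right) = \left(1254 - 16730\right) \left(9054 - 11394\right) = - 15476 \left(9054 + \left(-16844 + 5450\right)\right) = - 15476 \left(9054 - 11394\right) = \left(-15476\right) \left(-2340\right) = 36213840$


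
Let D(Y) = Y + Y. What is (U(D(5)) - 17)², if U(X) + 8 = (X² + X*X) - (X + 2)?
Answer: 26569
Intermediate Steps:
D(Y) = 2*Y
U(X) = -10 - X + 2*X² (U(X) = -8 + ((X² + X*X) - (X + 2)) = -8 + ((X² + X²) - (2 + X)) = -8 + (2*X² + (-2 - X)) = -8 + (-2 - X + 2*X²) = -10 - X + 2*X²)
(U(D(5)) - 17)² = ((-10 - 2*5 + 2*(2*5)²) - 17)² = ((-10 - 1*10 + 2*10²) - 17)² = ((-10 - 10 + 2*100) - 17)² = ((-10 - 10 + 200) - 17)² = (180 - 17)² = 163² = 26569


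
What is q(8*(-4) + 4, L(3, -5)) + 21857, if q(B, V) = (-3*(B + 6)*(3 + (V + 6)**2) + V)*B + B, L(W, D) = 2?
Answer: -102043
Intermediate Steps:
q(B, V) = B + B*(V - 3*(3 + (6 + V)**2)*(6 + B)) (q(B, V) = (-3*(6 + B)*(3 + (6 + V)**2) + V)*B + B = (-3*(3 + (6 + V)**2)*(6 + B) + V)*B + B = (V - 3*(3 + (6 + V)**2)*(6 + B))*B + B = B*(V - 3*(3 + (6 + V)**2)*(6 + B)) + B = B + B*(V - 3*(3 + (6 + V)**2)*(6 + B)))
q(8*(-4) + 4, L(3, -5)) + 21857 = -(8*(-4) + 4)*(53 - 1*2 + 9*(8*(-4) + 4) + 18*(6 + 2)**2 + 3*(8*(-4) + 4)*(6 + 2)**2) + 21857 = -(-32 + 4)*(53 - 2 + 9*(-32 + 4) + 18*8**2 + 3*(-32 + 4)*8**2) + 21857 = -1*(-28)*(53 - 2 + 9*(-28) + 18*64 + 3*(-28)*64) + 21857 = -1*(-28)*(53 - 2 - 252 + 1152 - 5376) + 21857 = -1*(-28)*(-4425) + 21857 = -123900 + 21857 = -102043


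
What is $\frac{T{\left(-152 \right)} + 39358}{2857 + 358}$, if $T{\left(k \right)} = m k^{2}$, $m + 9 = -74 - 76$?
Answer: $- \frac{3634178}{3215} \approx -1130.4$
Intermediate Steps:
$m = -159$ ($m = -9 - 150 = -159$)
$T{\left(k \right)} = - 159 k^{2}$
$\frac{T{\left(-152 \right)} + 39358}{2857 + 358} = \frac{- 159 \left(-152\right)^{2} + 39358}{2857 + 358} = \frac{\left(-159\right) 23104 + 39358}{3215} = \left(-3673536 + 39358\right) \frac{1}{3215} = \left(-3634178\right) \frac{1}{3215} = - \frac{3634178}{3215}$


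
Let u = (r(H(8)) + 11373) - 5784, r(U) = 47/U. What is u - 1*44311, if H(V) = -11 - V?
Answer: -735765/19 ≈ -38725.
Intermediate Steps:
u = 106144/19 (u = (47/(-11 - 1*8) + 11373) - 5784 = (47/(-11 - 8) + 11373) - 5784 = (47/(-19) + 11373) - 5784 = (47*(-1/19) + 11373) - 5784 = (-47/19 + 11373) - 5784 = 216040/19 - 5784 = 106144/19 ≈ 5586.5)
u - 1*44311 = 106144/19 - 1*44311 = 106144/19 - 44311 = -735765/19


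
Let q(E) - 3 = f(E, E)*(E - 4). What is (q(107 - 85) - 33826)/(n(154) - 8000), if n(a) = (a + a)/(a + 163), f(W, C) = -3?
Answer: 10739009/2535692 ≈ 4.2351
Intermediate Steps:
n(a) = 2*a/(163 + a) (n(a) = (2*a)/(163 + a) = 2*a/(163 + a))
q(E) = 15 - 3*E (q(E) = 3 - 3*(E - 4) = 3 - 3*(-4 + E) = 3 + (12 - 3*E) = 15 - 3*E)
(q(107 - 85) - 33826)/(n(154) - 8000) = ((15 - 3*(107 - 85)) - 33826)/(2*154/(163 + 154) - 8000) = ((15 - 3*22) - 33826)/(2*154/317 - 8000) = ((15 - 66) - 33826)/(2*154*(1/317) - 8000) = (-51 - 33826)/(308/317 - 8000) = -33877/(-2535692/317) = -33877*(-317/2535692) = 10739009/2535692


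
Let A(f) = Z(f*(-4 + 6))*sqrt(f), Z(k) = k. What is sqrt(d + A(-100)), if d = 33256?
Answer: 2*sqrt(8314 - 500*I) ≈ 182.44 - 5.4811*I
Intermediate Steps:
A(f) = 2*f**(3/2) (A(f) = (f*(-4 + 6))*sqrt(f) = (f*2)*sqrt(f) = (2*f)*sqrt(f) = 2*f**(3/2))
sqrt(d + A(-100)) = sqrt(33256 + 2*(-100)**(3/2)) = sqrt(33256 + 2*(-1000*I)) = sqrt(33256 - 2000*I)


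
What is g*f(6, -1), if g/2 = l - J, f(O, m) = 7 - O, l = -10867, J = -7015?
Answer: -7704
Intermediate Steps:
g = -7704 (g = 2*(-10867 - 1*(-7015)) = 2*(-10867 + 7015) = 2*(-3852) = -7704)
g*f(6, -1) = -7704*(7 - 1*6) = -7704*(7 - 6) = -7704*1 = -7704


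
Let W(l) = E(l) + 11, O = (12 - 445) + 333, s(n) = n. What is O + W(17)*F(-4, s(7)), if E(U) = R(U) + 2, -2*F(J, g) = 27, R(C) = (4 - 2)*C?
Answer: -1469/2 ≈ -734.50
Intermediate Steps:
R(C) = 2*C
F(J, g) = -27/2 (F(J, g) = -1/2*27 = -27/2)
E(U) = 2 + 2*U (E(U) = 2*U + 2 = 2 + 2*U)
O = -100 (O = -433 + 333 = -100)
W(l) = 13 + 2*l (W(l) = (2 + 2*l) + 11 = 13 + 2*l)
O + W(17)*F(-4, s(7)) = -100 + (13 + 2*17)*(-27/2) = -100 + (13 + 34)*(-27/2) = -100 + 47*(-27/2) = -100 - 1269/2 = -1469/2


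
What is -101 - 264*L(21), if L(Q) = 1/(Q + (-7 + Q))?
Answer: -3799/35 ≈ -108.54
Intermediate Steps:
L(Q) = 1/(-7 + 2*Q)
-101 - 264*L(21) = -101 - 264/(-7 + 2*21) = -101 - 264/(-7 + 42) = -101 - 264/35 = -3799/35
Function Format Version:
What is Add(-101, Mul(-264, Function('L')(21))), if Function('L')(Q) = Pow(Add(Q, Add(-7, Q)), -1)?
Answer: Rational(-3799, 35) ≈ -108.54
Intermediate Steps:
Function('L')(Q) = Pow(Add(-7, Mul(2, Q)), -1)
Add(-101, Mul(-264, Function('L')(21))) = Add(-101, Mul(-264, Pow(Add(-7, Mul(2, 21)), -1))) = Add(-101, Mul(-264, Pow(Add(-7, 42), -1))) = Add(-101, Mul(-264, Pow(35, -1))) = Add(-101, Mul(-264, Rational(1, 35))) = Add(-101, Rational(-264, 35)) = Rational(-3799, 35)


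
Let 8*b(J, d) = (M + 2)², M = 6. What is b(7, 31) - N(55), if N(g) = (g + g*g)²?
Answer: -9486392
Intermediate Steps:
b(J, d) = 8 (b(J, d) = (6 + 2)²/8 = (⅛)*8² = (⅛)*64 = 8)
N(g) = (g + g²)²
b(7, 31) - N(55) = 8 - 55²*(1 + 55)² = 8 - 3025*56² = 8 - 3025*3136 = 8 - 1*9486400 = 8 - 9486400 = -9486392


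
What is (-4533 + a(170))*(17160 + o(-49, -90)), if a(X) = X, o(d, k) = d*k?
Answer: -94109910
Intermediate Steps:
(-4533 + a(170))*(17160 + o(-49, -90)) = (-4533 + 170)*(17160 - 49*(-90)) = -4363*(17160 + 4410) = -4363*21570 = -94109910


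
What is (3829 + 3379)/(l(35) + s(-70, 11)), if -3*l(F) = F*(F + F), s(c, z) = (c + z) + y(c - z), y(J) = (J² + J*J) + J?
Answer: 2703/4562 ≈ 0.59250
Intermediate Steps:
y(J) = J + 2*J² (y(J) = (J² + J²) + J = 2*J² + J = J + 2*J²)
s(c, z) = c + z + (c - z)*(1 - 2*z + 2*c) (s(c, z) = (c + z) + (c - z)*(1 + 2*(c - z)) = (c + z) + (c - z)*(1 + (-2*z + 2*c)) = (c + z) + (c - z)*(1 - 2*z + 2*c) = c + z + (c - z)*(1 - 2*z + 2*c))
l(F) = -2*F²/3 (l(F) = -F*(F + F)/3 = -F*2*F/3 = -2*F²/3)
(3829 + 3379)/(l(35) + s(-70, 11)) = (3829 + 3379)/(-⅔*35² + (-70 + 11 + (-70 - 1*11)*(1 - 2*11 + 2*(-70)))) = 7208/(-⅔*1225 + (-70 + 11 + (-70 - 11)*(1 - 22 - 140))) = 7208/(-2450/3 + (-70 + 11 - 81*(-161))) = 7208/(-2450/3 + (-70 + 11 + 13041)) = 7208/(-2450/3 + 12982) = 7208/(36496/3) = 7208*(3/36496) = 2703/4562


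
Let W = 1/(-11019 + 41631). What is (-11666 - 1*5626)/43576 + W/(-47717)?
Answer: -3157330731293/7956502643388 ≈ -0.39682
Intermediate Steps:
W = 1/30612 ≈ 3.2667e-5
(-11666 - 1*5626)/43576 + W/(-47717) = (-11666 - 1*5626)/43576 + (1/30612)/(-47717) = (-11666 - 5626)*(1/43576) + (1/30612)*(-1/47717) = -17292*1/43576 - 1/1460712804 = -4323/10894 - 1/1460712804 = -3157330731293/7956502643388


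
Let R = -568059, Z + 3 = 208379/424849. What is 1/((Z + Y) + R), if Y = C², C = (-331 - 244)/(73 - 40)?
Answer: -462660561/262679190977426 ≈ -1.7613e-6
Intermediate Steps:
Z = -1066168/424849 (Z = -3 + 208379/424849 = -1066168/424849 ≈ -2.5095)
C = -575/33 ≈ -17.424
Y = 330625/1089 (Y = (-575/33)² = 330625/1089 ≈ 303.60)
1/((Z + Y) + R) = 1/((-1066168/424849 + 330625/1089) - 568059) = 1/(139304643673/462660561 - 568059) = 1/(-262679190977426/462660561) = -462660561/262679190977426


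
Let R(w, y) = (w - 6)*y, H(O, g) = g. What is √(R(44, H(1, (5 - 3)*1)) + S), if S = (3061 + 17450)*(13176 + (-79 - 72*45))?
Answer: √202177003 ≈ 14219.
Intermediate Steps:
R(w, y) = y*(-6 + w) (R(w, y) = (-6 + w)*y = y*(-6 + w))
S = 202176927 (S = 20511*(13176 + (-79 - 3240)) = 20511*(13176 - 3319) = 20511*9857 = 202176927)
√(R(44, H(1, (5 - 3)*1)) + S) = √(((5 - 3)*1)*(-6 + 44) + 202176927) = √((2*1)*38 + 202176927) = √(2*38 + 202176927) = √(76 + 202176927) = √202177003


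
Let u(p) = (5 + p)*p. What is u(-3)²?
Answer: 36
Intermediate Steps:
u(p) = p*(5 + p)
u(-3)² = (-3*(5 - 3))² = (-3*2)² = (-6)² = 36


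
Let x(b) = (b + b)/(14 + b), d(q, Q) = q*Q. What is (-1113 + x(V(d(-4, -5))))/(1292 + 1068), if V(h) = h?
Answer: -18901/40120 ≈ -0.47111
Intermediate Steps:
d(q, Q) = Q*q
x(b) = 2*b/(14 + b) (x(b) = (2*b)/(14 + b) = 2*b/(14 + b))
(-1113 + x(V(d(-4, -5))))/(1292 + 1068) = (-1113 + 2*(-5*(-4))/(14 - 5*(-4)))/(1292 + 1068) = (-1113 + 2*20/(14 + 20))/2360 = (-1113 + 2*20/34)*(1/2360) = (-1113 + 2*20*(1/34))*(1/2360) = (-1113 + 20/17)*(1/2360) = -18901/17*1/2360 = -18901/40120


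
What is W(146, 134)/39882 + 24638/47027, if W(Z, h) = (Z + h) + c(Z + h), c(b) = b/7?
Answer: 498830678/937765407 ≈ 0.53194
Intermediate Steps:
c(b) = b/7 (c(b) = b*(⅐) = b/7)
W(Z, h) = 8*Z/7 + 8*h/7 (W(Z, h) = (Z + h) + (Z + h)/7 = (Z + h) + (Z/7 + h/7) = 8*Z/7 + 8*h/7)
W(146, 134)/39882 + 24638/47027 = ((8/7)*146 + (8/7)*134)/39882 + 24638/47027 = (1168/7 + 1072/7)*(1/39882) + 24638*(1/47027) = 320*(1/39882) + 24638/47027 = 160/19941 + 24638/47027 = 498830678/937765407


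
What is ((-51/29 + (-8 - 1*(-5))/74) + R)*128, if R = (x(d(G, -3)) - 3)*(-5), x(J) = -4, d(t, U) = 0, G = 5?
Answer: 4559936/1073 ≈ 4249.7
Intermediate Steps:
R = 35 (R = (-4 - 3)*(-5) = -7*(-5) = 35)
((-51/29 + (-8 - 1*(-5))/74) + R)*128 = ((-51/29 + (-8 - 1*(-5))/74) + 35)*128 = ((-51*1/29 + (-8 + 5)*(1/74)) + 35)*128 = ((-51/29 - 3*1/74) + 35)*128 = ((-51/29 - 3/74) + 35)*128 = (-3861/2146 + 35)*128 = (71249/2146)*128 = 4559936/1073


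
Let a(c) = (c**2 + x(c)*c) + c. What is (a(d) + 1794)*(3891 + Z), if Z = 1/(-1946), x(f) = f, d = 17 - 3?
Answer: 8329073500/973 ≈ 8.5602e+6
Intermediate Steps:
d = 14
Z = -1/1946 ≈ -0.00051387
a(c) = c + 2*c**2 (a(c) = (c**2 + c*c) + c = (c**2 + c**2) + c = 2*c**2 + c = c + 2*c**2)
(a(d) + 1794)*(3891 + Z) = (14*(1 + 2*14) + 1794)*(3891 - 1/1946) = (14*(1 + 28) + 1794)*(7571885/1946) = (14*29 + 1794)*(7571885/1946) = (406 + 1794)*(7571885/1946) = 2200*(7571885/1946) = 8329073500/973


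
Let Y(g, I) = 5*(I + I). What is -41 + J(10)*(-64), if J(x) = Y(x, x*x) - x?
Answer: -63401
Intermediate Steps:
Y(g, I) = 10*I (Y(g, I) = 5*(2*I) = 10*I)
J(x) = -x + 10*x² (J(x) = 10*(x*x) - x = 10*x² - x = -x + 10*x²)
-41 + J(10)*(-64) = -41 + (10*(-1 + 10*10))*(-64) = -41 + (10*(-1 + 100))*(-64) = -41 + (10*99)*(-64) = -41 + 990*(-64) = -41 - 63360 = -63401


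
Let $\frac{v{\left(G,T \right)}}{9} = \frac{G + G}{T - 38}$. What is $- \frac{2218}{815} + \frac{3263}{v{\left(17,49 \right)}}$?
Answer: $\frac{28574087}{249390} \approx 114.58$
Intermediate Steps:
$v{\left(G,T \right)} = \frac{18 G}{-38 + T}$ ($v{\left(G,T \right)} = 9 \frac{G + G}{T - 38} = 9 \frac{2 G}{-38 + T} = \frac{18 G}{-38 + T}$)
$- \frac{2218}{815} + \frac{3263}{v{\left(17,49 \right)}} = - \frac{2218}{815} + \frac{3263}{18 \cdot 17 \frac{1}{-38 + 49}} = \left(-2218\right) \frac{1}{815} + \frac{3263}{18 \cdot 17 \cdot \frac{1}{11}} = - \frac{2218}{815} + \frac{3263}{18 \cdot 17 \cdot \frac{1}{11}} = - \frac{2218}{815} + \frac{3263}{\frac{306}{11}} = - \frac{2218}{815} + 3263 \cdot \frac{11}{306} = - \frac{2218}{815} + \frac{35893}{306} = \frac{28574087}{249390}$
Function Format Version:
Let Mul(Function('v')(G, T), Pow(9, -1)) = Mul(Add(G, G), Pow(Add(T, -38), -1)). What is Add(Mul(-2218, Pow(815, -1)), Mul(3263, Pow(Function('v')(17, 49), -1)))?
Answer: Rational(28574087, 249390) ≈ 114.58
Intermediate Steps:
Function('v')(G, T) = Mul(18, G, Pow(Add(-38, T), -1)) (Function('v')(G, T) = Mul(9, Mul(Add(G, G), Pow(Add(T, -38), -1))) = Mul(9, Mul(Mul(2, G), Pow(Add(-38, T), -1))) = Mul(9, Mul(2, G, Pow(Add(-38, T), -1))) = Mul(18, G, Pow(Add(-38, T), -1)))
Add(Mul(-2218, Pow(815, -1)), Mul(3263, Pow(Function('v')(17, 49), -1))) = Add(Mul(-2218, Pow(815, -1)), Mul(3263, Pow(Mul(18, 17, Pow(Add(-38, 49), -1)), -1))) = Add(Mul(-2218, Rational(1, 815)), Mul(3263, Pow(Mul(18, 17, Pow(11, -1)), -1))) = Add(Rational(-2218, 815), Mul(3263, Pow(Mul(18, 17, Rational(1, 11)), -1))) = Add(Rational(-2218, 815), Mul(3263, Pow(Rational(306, 11), -1))) = Add(Rational(-2218, 815), Mul(3263, Rational(11, 306))) = Add(Rational(-2218, 815), Rational(35893, 306)) = Rational(28574087, 249390)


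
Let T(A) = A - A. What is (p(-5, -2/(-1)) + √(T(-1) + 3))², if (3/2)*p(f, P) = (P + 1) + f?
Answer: 43/9 - 8*√3/3 ≈ 0.15898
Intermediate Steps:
T(A) = 0
p(f, P) = ⅔ + 2*P/3 + 2*f/3 (p(f, P) = 2*((P + 1) + f)/3 = 2*((1 + P) + f)/3 = 2*(1 + P + f)/3 = ⅔ + 2*P/3 + 2*f/3)
(p(-5, -2/(-1)) + √(T(-1) + 3))² = ((⅔ + 2*(-2/(-1))/3 + (⅔)*(-5)) + √(0 + 3))² = ((⅔ + 2*(-2*(-1))/3 - 10/3) + √3)² = ((⅔ + (⅔)*2 - 10/3) + √3)² = ((⅔ + 4/3 - 10/3) + √3)² = (-4/3 + √3)²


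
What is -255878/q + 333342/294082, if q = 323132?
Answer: 8116088287/23756826206 ≈ 0.34163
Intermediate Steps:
-255878/q + 333342/294082 = -255878/323132 + 333342/294082 = -255878*1/323132 + 333342*(1/294082) = -127939/161566 + 166671/147041 = 8116088287/23756826206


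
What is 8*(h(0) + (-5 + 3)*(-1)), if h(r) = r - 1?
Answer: 8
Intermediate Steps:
h(r) = -1 + r
8*(h(0) + (-5 + 3)*(-1)) = 8*((-1 + 0) + (-5 + 3)*(-1)) = 8*(-1 - 2*(-1)) = 8*(-1 + 2) = 8*1 = 8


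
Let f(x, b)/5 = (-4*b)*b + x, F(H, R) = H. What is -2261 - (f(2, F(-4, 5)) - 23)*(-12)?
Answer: -6257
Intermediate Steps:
f(x, b) = -20*b² + 5*x (f(x, b) = 5*((-4*b)*b + x) = 5*(-4*b² + x) = 5*(x - 4*b²) = -20*b² + 5*x)
-2261 - (f(2, F(-4, 5)) - 23)*(-12) = -2261 - ((-20*(-4)² + 5*2) - 23)*(-12) = -2261 - ((-20*16 + 10) - 23)*(-12) = -2261 - ((-320 + 10) - 23)*(-12) = -2261 - (-310 - 23)*(-12) = -2261 - (-333)*(-12) = -2261 - 1*3996 = -2261 - 3996 = -6257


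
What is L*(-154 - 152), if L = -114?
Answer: 34884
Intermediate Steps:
L*(-154 - 152) = -114*(-154 - 152) = -114*(-306) = 34884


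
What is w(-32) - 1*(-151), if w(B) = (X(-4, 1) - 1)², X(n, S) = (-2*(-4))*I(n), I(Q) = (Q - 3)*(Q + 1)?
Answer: 28040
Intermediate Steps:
I(Q) = (1 + Q)*(-3 + Q) (I(Q) = (-3 + Q)*(1 + Q) = (1 + Q)*(-3 + Q))
X(n, S) = -24 - 16*n + 8*n² (X(n, S) = (-2*(-4))*(-3 + n² - 2*n) = 8*(-3 + n² - 2*n) = -24 - 16*n + 8*n²)
w(B) = 27889 (w(B) = ((-24 - 16*(-4) + 8*(-4)²) - 1)² = ((-24 + 64 + 8*16) - 1)² = ((-24 + 64 + 128) - 1)² = (168 - 1)² = 167² = 27889)
w(-32) - 1*(-151) = 27889 - 1*(-151) = 27889 + 151 = 28040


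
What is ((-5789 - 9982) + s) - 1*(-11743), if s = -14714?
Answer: -18742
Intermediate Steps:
((-5789 - 9982) + s) - 1*(-11743) = ((-5789 - 9982) - 14714) - 1*(-11743) = (-15771 - 14714) + 11743 = -30485 + 11743 = -18742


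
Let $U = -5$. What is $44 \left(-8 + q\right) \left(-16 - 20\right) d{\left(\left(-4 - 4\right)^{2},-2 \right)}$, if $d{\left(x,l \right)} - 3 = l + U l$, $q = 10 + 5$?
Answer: $-121968$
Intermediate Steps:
$q = 15$
$d{\left(x,l \right)} = 3 - 4 l$ ($d{\left(x,l \right)} = 3 + \left(l - 5 l\right) = 3 - 4 l$)
$44 \left(-8 + q\right) \left(-16 - 20\right) d{\left(\left(-4 - 4\right)^{2},-2 \right)} = 44 \left(-8 + 15\right) \left(-16 - 20\right) \left(3 - -8\right) = 44 \cdot 7 \left(-36\right) \left(3 + 8\right) = 44 \left(-252\right) 11 = \left(-11088\right) 11 = -121968$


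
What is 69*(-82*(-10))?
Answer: 56580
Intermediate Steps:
69*(-82*(-10)) = 69*820 = 56580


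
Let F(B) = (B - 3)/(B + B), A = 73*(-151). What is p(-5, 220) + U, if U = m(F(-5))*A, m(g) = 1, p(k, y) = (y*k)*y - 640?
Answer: -253663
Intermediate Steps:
A = -11023
p(k, y) = -640 + k*y² (p(k, y) = (k*y)*y - 640 = k*y² - 640 = -640 + k*y²)
F(B) = (-3 + B)/(2*B) (F(B) = (-3 + B)/((2*B)) = (-3 + B)*(1/(2*B)) = (-3 + B)/(2*B))
U = -11023 (U = 1*(-11023) = -11023)
p(-5, 220) + U = (-640 - 5*220²) - 11023 = (-640 - 5*48400) - 11023 = (-640 - 242000) - 11023 = -242640 - 11023 = -253663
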